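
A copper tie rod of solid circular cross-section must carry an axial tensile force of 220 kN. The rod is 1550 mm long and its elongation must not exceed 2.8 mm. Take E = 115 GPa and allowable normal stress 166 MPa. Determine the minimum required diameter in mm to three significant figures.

41.1 mm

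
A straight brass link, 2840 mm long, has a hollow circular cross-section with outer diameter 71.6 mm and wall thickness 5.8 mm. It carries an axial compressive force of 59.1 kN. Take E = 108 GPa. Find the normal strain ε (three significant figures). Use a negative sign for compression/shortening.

A = 1199 mm².
σ = N/A = -49.29 MPa; ε = σ/E = -49.29/108000 = -4.564e-04.

-4.56e-04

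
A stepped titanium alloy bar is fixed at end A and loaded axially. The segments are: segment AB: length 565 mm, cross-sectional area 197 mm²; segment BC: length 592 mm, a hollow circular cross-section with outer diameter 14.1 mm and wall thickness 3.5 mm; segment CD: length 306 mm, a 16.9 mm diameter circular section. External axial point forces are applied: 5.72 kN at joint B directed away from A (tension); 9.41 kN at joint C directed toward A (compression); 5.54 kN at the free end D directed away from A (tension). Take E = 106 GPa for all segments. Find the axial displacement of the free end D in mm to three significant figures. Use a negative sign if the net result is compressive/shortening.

-0.0641 mm

Internal axial forces (sectioning from the free end, tension +): N_CD = 5.54 kN, N_BC = -3.87 kN, N_AB = 1.85 kN.
A_BC = 116.6 mm².
A_CD = 224.3 mm².
δ_AB = 1850·565/(197·106000) = 0.05006 mm
δ_BC = -3870·592/(116.6·106000) = -0.1854 mm
δ_CD = 5540·306/(224.3·106000) = 0.0713 mm
δ = Σδ_i = -0.06409 mm.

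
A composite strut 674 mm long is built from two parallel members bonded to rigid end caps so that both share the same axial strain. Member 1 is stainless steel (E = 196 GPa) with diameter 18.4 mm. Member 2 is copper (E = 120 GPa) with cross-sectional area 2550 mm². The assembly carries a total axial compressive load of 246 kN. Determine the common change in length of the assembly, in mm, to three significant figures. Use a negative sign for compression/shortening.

-0.463 mm

A_1 = 265.9 mm².
Equal strain + equilibrium ⇒ each member carries load in proportion to AE: A₁E₁ = 52120000 N, A₂E₂ = 306000000 N, ΣAE = 358100000 N.
δ = PL/ΣAE = -246000·674/358100000 = -0.463 mm.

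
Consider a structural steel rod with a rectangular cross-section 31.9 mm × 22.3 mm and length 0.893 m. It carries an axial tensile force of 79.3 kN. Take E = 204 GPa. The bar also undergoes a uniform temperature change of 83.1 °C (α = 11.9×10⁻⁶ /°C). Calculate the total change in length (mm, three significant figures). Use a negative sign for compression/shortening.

A = 711.4 mm².
δ_mech = NL/(AE) = 79300·893/(711.4·204000) = 0.488 mm.
δ_thermal = αLΔT = 11.9e-6·893·83.1 = 0.8831 mm.
δ = δ_mech + δ_thermal = 1.371 mm.

1.37 mm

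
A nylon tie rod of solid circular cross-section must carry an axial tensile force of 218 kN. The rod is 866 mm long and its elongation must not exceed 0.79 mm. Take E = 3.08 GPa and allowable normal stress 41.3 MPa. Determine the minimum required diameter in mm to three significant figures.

Required area A ≥ P/σ_allow = 218000/41.3 = 5278 mm².
For a solid circular section, d ≥ √(4A/π) = 81.98 mm.
Elongation limit: A ≥ PL/(Eδ_allow) = 218000·866/(3080·0.79) = 77590 mm² ⇒ d ≥ 314.3 mm.
The elongation limit governs.

314 mm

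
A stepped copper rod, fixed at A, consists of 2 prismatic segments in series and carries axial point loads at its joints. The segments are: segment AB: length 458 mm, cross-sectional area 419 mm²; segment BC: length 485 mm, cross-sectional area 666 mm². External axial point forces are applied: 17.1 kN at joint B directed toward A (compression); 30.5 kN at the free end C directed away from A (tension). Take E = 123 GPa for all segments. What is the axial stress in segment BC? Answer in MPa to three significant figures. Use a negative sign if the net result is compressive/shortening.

45.8 MPa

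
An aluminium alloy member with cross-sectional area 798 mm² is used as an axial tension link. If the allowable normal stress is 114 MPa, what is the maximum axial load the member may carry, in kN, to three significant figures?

91.0 kN

P_max = σ_allow · A = 114 · 798 = 90970 N = 90.97 kN.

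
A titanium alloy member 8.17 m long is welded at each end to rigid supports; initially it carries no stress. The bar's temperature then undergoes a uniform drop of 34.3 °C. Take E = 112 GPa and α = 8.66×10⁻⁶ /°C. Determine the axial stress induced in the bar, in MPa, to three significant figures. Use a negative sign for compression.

Free thermal expansion αLΔT = 8.66e-6 · 8170 · -34.3 = -2.427 mm.
The walls impose strain ε = −(-2.427)/8170 = 2.9704e-04; σ = Eε = 112000 · 2.9704e-04 = 33.27 MPa.

33.3 MPa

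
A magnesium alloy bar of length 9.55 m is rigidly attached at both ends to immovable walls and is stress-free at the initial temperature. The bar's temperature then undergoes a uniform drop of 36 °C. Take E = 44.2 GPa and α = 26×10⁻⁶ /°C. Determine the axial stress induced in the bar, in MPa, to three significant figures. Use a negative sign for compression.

41.4 MPa

Free thermal expansion αLΔT = 26e-6 · 9550 · -36 = -8.939 mm.
The walls impose strain ε = −(-8.939)/9550 = 9.3600e-04; σ = Eε = 44200 · 9.3600e-04 = 41.37 MPa.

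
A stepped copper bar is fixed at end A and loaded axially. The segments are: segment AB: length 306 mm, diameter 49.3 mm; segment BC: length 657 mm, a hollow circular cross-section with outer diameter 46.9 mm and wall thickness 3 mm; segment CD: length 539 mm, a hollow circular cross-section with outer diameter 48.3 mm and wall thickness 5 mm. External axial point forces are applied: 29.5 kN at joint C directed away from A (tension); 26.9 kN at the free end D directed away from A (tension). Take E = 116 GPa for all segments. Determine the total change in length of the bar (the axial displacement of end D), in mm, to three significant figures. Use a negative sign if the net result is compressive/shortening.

1.03 mm

Internal axial forces (sectioning from the free end, tension +): N_CD = 26.9 kN, N_BC = 56.4 kN, N_AB = 56.4 kN.
A_AB = 1909 mm².
A_BC = 413.7 mm².
A_CD = 680.2 mm².
δ_AB = 56400·306/(1909·116000) = 0.07794 mm
δ_BC = 56400·657/(413.7·116000) = 0.7721 mm
δ_CD = 26900·539/(680.2·116000) = 0.1838 mm
δ = Σδ_i = 1.034 mm.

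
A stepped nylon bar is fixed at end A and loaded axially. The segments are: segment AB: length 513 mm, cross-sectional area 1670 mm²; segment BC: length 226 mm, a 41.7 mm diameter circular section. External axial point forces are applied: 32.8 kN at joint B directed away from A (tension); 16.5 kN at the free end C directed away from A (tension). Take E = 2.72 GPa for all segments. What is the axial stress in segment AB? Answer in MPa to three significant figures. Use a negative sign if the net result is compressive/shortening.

Internal axial forces (sectioning from the free end, tension +): N_BC = 16.5 kN, N_AB = 49.3 kN.
σ_AB = N_AB/A_AB = 49300/1670 = 29.52 MPa.

29.5 MPa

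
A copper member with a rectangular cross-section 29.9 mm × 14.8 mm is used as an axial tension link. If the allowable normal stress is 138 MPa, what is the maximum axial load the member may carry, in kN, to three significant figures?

61.1 kN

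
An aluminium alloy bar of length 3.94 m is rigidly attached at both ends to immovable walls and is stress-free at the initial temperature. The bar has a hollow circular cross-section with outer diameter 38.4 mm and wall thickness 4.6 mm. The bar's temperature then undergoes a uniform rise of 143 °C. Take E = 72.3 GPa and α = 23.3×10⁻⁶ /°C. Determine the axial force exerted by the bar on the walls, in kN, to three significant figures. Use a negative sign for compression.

Free thermal expansion αLΔT = 23.3e-6 · 3940 · 143 = 13.13 mm.
The walls impose strain ε = −(13.13)/3940 = -3.3319e-03; σ = Eε = 72300 · -3.3319e-03 = -240.9 MPa.
Wall reaction R = σ·A = -240.9·488.5 = -117700 N = -117.7 kN.

-118 kN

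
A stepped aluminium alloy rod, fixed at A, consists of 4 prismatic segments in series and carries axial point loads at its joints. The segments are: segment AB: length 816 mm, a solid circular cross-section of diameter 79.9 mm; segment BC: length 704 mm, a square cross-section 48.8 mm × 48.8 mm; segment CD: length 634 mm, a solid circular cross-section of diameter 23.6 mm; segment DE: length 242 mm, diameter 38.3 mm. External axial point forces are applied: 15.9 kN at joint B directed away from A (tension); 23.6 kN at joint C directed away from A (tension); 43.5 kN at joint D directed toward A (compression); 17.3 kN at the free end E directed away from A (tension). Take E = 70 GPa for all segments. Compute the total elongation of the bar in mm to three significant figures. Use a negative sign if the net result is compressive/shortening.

-0.471 mm

Internal axial forces (sectioning from the free end, tension +): N_DE = 17.3 kN, N_CD = -26.2 kN, N_BC = -2.6 kN, N_AB = 13.3 kN.
A_AB = 5014 mm².
A_BC = 2381 mm².
A_CD = 437.4 mm².
A_DE = 1152 mm².
δ_AB = 13300·816/(5014·70000) = 0.03092 mm
δ_BC = -2600·704/(2381·70000) = -0.01098 mm
δ_CD = -26200·634/(437.4·70000) = -0.5425 mm
δ_DE = 17300·242/(1152·70000) = 0.05191 mm
δ = Σδ_i = -0.4706 mm.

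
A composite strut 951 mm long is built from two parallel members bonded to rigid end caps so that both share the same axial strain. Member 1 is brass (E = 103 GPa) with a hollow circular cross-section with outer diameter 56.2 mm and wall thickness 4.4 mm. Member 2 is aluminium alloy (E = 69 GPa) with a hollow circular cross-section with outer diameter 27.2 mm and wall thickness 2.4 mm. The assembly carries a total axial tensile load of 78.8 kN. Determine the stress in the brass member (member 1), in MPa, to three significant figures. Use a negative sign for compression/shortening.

93.7 MPa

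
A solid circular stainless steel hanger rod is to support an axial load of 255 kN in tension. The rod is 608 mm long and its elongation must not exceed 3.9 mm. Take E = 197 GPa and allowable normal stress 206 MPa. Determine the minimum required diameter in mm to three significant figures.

Required area A ≥ P/σ_allow = 255000/206 = 1238 mm².
For a solid circular section, d ≥ √(4A/π) = 39.7 mm.
Elongation limit: A ≥ PL/(Eδ_allow) = 255000·608/(197000·3.9) = 201.8 mm² ⇒ d ≥ 16.03 mm.
The stress limit governs.

39.7 mm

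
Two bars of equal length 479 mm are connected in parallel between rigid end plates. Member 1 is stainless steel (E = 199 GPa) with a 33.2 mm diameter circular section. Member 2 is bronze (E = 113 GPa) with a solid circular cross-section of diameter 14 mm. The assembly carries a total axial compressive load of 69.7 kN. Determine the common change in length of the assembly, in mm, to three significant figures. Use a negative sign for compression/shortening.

A_1 = 865.7 mm².
A_2 = 153.9 mm².
Equal strain + equilibrium ⇒ each member carries load in proportion to AE: A₁E₁ = 172300000 N, A₂E₂ = 17390000 N, ΣAE = 189700000 N.
δ = PL/ΣAE = -69700·479/189700000 = -0.176 mm.

-0.176 mm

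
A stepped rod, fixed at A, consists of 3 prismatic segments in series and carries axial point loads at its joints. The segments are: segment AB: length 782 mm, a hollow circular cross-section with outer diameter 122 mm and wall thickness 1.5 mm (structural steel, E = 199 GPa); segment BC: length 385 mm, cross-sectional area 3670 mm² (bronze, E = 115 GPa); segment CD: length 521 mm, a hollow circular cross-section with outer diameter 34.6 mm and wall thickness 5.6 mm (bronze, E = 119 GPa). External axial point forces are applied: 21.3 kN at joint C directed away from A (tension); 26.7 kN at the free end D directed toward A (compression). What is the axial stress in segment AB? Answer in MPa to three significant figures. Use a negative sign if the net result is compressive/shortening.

-9.51 MPa

Internal axial forces (sectioning from the free end, tension +): N_CD = -26.7 kN, N_BC = -5.4 kN, N_AB = -5.4 kN.
A_AB = 567.8 mm².
σ_AB = N_AB/A_AB = -5400/567.8 = -9.51 MPa.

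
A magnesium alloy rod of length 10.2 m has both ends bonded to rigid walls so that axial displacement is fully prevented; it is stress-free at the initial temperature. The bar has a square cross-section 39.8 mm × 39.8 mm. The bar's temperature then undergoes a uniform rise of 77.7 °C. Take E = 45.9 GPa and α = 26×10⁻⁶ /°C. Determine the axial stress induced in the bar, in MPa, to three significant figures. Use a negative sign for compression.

-92.7 MPa

Free thermal expansion αLΔT = 26e-6 · 10200 · 77.7 = 20.61 mm.
The walls impose strain ε = −(20.61)/10200 = -2.0202e-03; σ = Eε = 45900 · -2.0202e-03 = -92.73 MPa.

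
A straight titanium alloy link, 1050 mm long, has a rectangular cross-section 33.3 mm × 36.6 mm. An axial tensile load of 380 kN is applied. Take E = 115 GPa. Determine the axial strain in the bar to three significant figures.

A = 1219 mm².
σ = N/A = 311.8 MPa; ε = σ/E = 311.8/115000 = 2.711e-03.

0.00271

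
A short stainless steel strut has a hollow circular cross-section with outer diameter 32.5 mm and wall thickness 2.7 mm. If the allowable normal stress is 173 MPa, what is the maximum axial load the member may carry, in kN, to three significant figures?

43.7 kN

A = 252.8 mm².
P_max = σ_allow · A = 173 · 252.8 = 43730 N = 43.73 kN.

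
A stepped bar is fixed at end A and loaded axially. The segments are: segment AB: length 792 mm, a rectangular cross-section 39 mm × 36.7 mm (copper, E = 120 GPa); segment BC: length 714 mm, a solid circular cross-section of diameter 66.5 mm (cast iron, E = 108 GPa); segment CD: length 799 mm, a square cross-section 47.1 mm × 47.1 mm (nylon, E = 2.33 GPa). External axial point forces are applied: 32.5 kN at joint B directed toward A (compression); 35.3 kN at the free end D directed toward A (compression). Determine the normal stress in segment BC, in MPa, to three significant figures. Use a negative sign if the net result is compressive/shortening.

-10.2 MPa

Internal axial forces (sectioning from the free end, tension +): N_CD = -35.3 kN, N_BC = -35.3 kN, N_AB = -67.8 kN.
A_BC = 3473 mm².
σ_BC = N_BC/A_BC = -35300/3473 = -10.16 MPa.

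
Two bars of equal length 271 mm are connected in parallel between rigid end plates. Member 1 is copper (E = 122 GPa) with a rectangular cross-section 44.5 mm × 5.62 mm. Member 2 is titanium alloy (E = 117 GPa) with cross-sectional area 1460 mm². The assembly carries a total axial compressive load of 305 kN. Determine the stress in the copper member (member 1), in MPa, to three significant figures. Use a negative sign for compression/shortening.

A_1 = 250.1 mm².
Equal strain + equilibrium ⇒ each member carries load in proportion to AE: A₁E₁ = 30510000 N, A₂E₂ = 170800000 N, ΣAE = 201300000 N.
σ₁ = P·E₁/ΣAE = -305000·122000/201300000 = -184.8 MPa.

-185 MPa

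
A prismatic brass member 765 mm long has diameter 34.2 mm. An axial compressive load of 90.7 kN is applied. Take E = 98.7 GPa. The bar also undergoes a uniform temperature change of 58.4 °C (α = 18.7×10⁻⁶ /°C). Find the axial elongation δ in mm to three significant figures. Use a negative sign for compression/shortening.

A = 918.6 mm².
δ_mech = NL/(AE) = -90700·765/(918.6·98700) = -0.7653 mm.
δ_thermal = αLΔT = 18.7e-6·765·58.4 = 0.8354 mm.
δ = δ_mech + δ_thermal = 0.07018 mm.

0.0702 mm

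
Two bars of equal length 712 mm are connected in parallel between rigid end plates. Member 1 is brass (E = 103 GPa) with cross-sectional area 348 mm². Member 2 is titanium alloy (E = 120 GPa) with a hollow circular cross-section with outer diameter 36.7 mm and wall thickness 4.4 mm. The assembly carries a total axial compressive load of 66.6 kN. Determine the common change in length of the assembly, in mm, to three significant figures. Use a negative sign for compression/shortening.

A_2 = 446.5 mm².
Equal strain + equilibrium ⇒ each member carries load in proportion to AE: A₁E₁ = 35840000 N, A₂E₂ = 53580000 N, ΣAE = 89420000 N.
δ = PL/ΣAE = -66600·712/89420000 = -0.5303 mm.

-0.530 mm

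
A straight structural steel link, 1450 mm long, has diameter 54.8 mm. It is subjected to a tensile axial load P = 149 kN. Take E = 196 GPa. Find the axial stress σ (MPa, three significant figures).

A = 2359 mm².
σ = N/A = 149000/2359 = 63.17 MPa.

63.2 MPa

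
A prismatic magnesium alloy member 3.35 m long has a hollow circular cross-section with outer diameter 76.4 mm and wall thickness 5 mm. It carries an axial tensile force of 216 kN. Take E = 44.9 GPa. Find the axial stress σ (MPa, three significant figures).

193 MPa

A = 1122 mm².
σ = N/A = 216000/1122 = 192.6 MPa.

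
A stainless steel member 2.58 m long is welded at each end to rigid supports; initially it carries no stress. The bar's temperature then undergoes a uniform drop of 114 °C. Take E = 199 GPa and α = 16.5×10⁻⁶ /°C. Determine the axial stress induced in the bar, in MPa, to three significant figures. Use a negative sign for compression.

374 MPa

Free thermal expansion αLΔT = 16.5e-6 · 2580 · -114 = -4.853 mm.
The walls impose strain ε = −(-4.853)/2580 = 1.8810e-03; σ = Eε = 199000 · 1.8810e-03 = 374.3 MPa.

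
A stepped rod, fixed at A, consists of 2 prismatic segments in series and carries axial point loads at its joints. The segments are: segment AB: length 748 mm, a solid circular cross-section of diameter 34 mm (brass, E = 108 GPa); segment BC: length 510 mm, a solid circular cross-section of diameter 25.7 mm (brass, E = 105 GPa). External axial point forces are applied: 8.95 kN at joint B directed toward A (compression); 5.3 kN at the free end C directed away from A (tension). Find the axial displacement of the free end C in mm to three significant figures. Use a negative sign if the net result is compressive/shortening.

Internal axial forces (sectioning from the free end, tension +): N_BC = 5.3 kN, N_AB = -3.65 kN.
A_AB = 907.9 mm².
A_BC = 518.7 mm².
δ_AB = -3650·748/(907.9·108000) = -0.02784 mm
δ_BC = 5300·510/(518.7·105000) = 0.04963 mm
δ = Σδ_i = 0.02178 mm.

0.0218 mm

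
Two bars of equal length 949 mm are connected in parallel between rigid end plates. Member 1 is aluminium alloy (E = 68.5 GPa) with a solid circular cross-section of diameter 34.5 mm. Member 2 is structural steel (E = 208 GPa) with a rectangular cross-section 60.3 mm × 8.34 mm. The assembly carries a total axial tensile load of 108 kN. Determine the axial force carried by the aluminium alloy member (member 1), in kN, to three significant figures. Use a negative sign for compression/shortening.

41.0 kN

A_1 = 934.8 mm².
A_2 = 502.9 mm².
Equal strain + equilibrium ⇒ each member carries load in proportion to AE: A₁E₁ = 64040000 N, A₂E₂ = 104600000 N, ΣAE = 168600000 N.
F₁ = P·A₁E₁/ΣAE = 108000·64040000/168600000 = 41010 N.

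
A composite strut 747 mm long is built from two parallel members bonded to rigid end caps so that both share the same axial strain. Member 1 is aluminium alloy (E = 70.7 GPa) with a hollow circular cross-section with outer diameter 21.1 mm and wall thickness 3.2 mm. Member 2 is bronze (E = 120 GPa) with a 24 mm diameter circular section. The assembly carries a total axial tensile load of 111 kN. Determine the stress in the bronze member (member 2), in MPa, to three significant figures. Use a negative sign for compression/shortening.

A_1 = 180 mm².
A_2 = 452.4 mm².
Equal strain + equilibrium ⇒ each member carries load in proportion to AE: A₁E₁ = 12720000 N, A₂E₂ = 54290000 N, ΣAE = 67010000 N.
σ₂ = P·E₂/ΣAE = 111000·120000/67010000 = 198.8 MPa.

199 MPa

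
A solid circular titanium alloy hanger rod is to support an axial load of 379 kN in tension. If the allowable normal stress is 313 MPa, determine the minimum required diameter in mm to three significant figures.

Required area A ≥ P/σ_allow = 379000/313 = 1211 mm².
For a solid circular section, d ≥ √(4A/π) = 39.26 mm.

39.3 mm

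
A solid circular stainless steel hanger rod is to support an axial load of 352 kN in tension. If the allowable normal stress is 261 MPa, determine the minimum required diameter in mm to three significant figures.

41.4 mm

Required area A ≥ P/σ_allow = 352000/261 = 1349 mm².
For a solid circular section, d ≥ √(4A/π) = 41.44 mm.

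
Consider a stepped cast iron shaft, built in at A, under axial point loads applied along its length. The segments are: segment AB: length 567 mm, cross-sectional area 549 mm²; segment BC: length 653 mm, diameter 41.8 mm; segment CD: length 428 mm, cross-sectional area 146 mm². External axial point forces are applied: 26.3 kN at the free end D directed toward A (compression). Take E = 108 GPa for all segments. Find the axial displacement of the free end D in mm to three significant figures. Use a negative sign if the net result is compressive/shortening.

-1.08 mm

Internal axial forces (sectioning from the free end, tension +): N_CD = -26.3 kN, N_BC = -26.3 kN, N_AB = -26.3 kN.
A_BC = 1372 mm².
δ_AB = -26300·567/(549·108000) = -0.2515 mm
δ_BC = -26300·653/(1372·108000) = -0.1159 mm
δ_CD = -26300·428/(146·108000) = -0.7139 mm
δ = Σδ_i = -1.081 mm.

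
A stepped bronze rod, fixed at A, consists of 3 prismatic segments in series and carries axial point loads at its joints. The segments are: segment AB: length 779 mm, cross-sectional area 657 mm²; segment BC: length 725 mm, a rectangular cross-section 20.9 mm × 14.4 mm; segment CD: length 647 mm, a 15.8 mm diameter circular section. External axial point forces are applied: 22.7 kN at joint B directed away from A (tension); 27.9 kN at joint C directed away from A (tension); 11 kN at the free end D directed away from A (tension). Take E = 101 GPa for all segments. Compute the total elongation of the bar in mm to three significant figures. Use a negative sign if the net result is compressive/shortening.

Internal axial forces (sectioning from the free end, tension +): N_CD = 11 kN, N_BC = 38.9 kN, N_AB = 61.6 kN.
A_BC = 301 mm².
A_CD = 196.1 mm².
δ_AB = 61600·779/(657·101000) = 0.7232 mm
δ_BC = 38900·725/(301·101000) = 0.9278 mm
δ_CD = 11000·647/(196.1·101000) = 0.3594 mm
δ = Σδ_i = 2.01 mm.

2.01 mm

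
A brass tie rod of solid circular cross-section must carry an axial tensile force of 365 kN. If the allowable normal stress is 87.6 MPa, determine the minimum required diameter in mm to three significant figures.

72.8 mm

Required area A ≥ P/σ_allow = 365000/87.6 = 4167 mm².
For a solid circular section, d ≥ √(4A/π) = 72.84 mm.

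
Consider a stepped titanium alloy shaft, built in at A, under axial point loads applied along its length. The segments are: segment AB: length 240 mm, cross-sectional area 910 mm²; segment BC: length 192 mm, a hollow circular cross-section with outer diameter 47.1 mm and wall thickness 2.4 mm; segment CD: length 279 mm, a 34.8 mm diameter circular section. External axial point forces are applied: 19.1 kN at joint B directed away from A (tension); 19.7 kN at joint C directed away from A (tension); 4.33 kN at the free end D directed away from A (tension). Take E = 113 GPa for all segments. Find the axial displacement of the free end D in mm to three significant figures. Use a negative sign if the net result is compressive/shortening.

Internal axial forces (sectioning from the free end, tension +): N_CD = 4.33 kN, N_BC = 24.03 kN, N_AB = 43.13 kN.
A_BC = 337 mm².
A_CD = 951.1 mm².
δ_AB = 43130·240/(910·113000) = 0.1007 mm
δ_BC = 24030·192/(337·113000) = 0.1211 mm
δ_CD = 4330·279/(951.1·113000) = 0.01124 mm
δ = Σδ_i = 0.233 mm.

0.233 mm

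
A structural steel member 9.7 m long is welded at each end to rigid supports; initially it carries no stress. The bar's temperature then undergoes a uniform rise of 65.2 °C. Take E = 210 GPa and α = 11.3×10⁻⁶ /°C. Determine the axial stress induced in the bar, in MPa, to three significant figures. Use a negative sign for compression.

-155 MPa

Free thermal expansion αLΔT = 11.3e-6 · 9700 · 65.2 = 7.147 mm.
The walls impose strain ε = −(7.147)/9700 = -7.3676e-04; σ = Eε = 210000 · -7.3676e-04 = -154.7 MPa.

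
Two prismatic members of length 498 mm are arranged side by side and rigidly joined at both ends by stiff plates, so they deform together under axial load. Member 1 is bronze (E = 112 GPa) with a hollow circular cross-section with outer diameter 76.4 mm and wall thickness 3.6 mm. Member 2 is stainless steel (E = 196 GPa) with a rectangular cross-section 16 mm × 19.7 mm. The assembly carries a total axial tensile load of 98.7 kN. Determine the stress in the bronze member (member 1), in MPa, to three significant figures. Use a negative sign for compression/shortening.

71.8 MPa

A_1 = 823.3 mm².
A_2 = 315.2 mm².
Equal strain + equilibrium ⇒ each member carries load in proportion to AE: A₁E₁ = 92220000 N, A₂E₂ = 61780000 N, ΣAE = 154000000 N.
σ₁ = P·E₁/ΣAE = 98700·112000/154000000 = 71.78 MPa.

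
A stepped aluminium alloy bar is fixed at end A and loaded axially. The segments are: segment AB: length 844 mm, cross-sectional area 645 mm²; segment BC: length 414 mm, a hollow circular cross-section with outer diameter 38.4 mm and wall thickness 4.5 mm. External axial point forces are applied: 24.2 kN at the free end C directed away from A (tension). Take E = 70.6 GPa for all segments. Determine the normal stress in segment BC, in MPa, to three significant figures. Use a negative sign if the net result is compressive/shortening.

Internal axial forces (sectioning from the free end, tension +): N_BC = 24.2 kN, N_AB = 24.2 kN.
A_BC = 479.2 mm².
σ_BC = N_BC/A_BC = 24200/479.2 = 50.5 MPa.

50.5 MPa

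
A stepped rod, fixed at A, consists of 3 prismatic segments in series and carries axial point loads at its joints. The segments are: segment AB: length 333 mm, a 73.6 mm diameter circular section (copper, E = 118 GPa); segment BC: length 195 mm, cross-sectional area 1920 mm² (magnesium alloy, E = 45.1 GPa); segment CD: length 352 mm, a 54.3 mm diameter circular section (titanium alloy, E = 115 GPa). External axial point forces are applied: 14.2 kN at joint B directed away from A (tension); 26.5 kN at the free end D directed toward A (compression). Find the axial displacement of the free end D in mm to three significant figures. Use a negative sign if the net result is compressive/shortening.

Internal axial forces (sectioning from the free end, tension +): N_CD = -26.5 kN, N_BC = -26.5 kN, N_AB = -12.3 kN.
A_AB = 4254 mm².
A_CD = 2316 mm².
δ_AB = -12300·333/(4254·118000) = -0.008159 mm
δ_BC = -26500·195/(1920·45100) = -0.05968 mm
δ_CD = -26500·352/(2316·115000) = -0.03503 mm
δ = Σδ_i = -0.1029 mm.

-0.103 mm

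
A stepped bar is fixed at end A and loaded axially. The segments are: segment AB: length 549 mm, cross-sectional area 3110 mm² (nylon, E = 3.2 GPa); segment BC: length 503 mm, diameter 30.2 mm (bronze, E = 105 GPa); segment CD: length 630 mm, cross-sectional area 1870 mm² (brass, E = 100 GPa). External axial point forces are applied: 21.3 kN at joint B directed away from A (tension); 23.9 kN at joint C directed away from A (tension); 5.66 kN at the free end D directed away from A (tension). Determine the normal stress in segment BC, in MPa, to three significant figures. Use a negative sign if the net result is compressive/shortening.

Internal axial forces (sectioning from the free end, tension +): N_CD = 5.66 kN, N_BC = 29.56 kN, N_AB = 50.86 kN.
A_BC = 716.3 mm².
σ_BC = N_BC/A_BC = 29560/716.3 = 41.27 MPa.

41.3 MPa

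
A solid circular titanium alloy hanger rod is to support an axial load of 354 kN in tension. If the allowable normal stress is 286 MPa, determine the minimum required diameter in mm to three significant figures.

Required area A ≥ P/σ_allow = 354000/286 = 1238 mm².
For a solid circular section, d ≥ √(4A/π) = 39.7 mm.

39.7 mm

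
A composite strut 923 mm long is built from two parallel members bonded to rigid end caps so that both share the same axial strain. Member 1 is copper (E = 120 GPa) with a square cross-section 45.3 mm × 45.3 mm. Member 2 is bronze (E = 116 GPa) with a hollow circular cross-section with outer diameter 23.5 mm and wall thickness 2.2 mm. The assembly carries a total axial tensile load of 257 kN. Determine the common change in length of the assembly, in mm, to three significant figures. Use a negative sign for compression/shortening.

A_1 = 2052 mm².
A_2 = 147.2 mm².
Equal strain + equilibrium ⇒ each member carries load in proportion to AE: A₁E₁ = 246300000 N, A₂E₂ = 17080000 N, ΣAE = 263300000 N.
δ = PL/ΣAE = 257000·923/263300000 = 0.9008 mm.

0.901 mm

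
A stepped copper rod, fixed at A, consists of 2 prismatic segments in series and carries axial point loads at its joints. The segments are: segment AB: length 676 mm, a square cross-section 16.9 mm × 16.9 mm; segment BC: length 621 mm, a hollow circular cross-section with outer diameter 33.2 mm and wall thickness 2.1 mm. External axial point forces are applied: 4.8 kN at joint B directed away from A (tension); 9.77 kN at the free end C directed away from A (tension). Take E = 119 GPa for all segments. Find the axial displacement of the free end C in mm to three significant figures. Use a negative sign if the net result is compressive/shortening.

0.538 mm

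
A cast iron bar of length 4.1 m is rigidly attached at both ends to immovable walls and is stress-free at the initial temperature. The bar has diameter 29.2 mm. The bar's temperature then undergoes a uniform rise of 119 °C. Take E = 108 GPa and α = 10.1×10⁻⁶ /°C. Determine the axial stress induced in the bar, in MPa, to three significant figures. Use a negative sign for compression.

Free thermal expansion αLΔT = 10.1e-6 · 4100 · 119 = 4.928 mm.
The walls impose strain ε = −(4.928)/4100 = -1.2019e-03; σ = Eε = 108000 · -1.2019e-03 = -129.8 MPa.

-130 MPa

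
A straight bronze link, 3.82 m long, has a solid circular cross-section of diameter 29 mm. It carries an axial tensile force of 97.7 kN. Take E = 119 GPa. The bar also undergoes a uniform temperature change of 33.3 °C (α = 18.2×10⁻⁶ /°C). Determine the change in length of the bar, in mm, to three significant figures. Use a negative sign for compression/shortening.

7.06 mm

A = 660.5 mm².
δ_mech = NL/(AE) = 97700·3820/(660.5·119000) = 4.748 mm.
δ_thermal = αLΔT = 18.2e-6·3820·33.3 = 2.315 mm.
δ = δ_mech + δ_thermal = 7.063 mm.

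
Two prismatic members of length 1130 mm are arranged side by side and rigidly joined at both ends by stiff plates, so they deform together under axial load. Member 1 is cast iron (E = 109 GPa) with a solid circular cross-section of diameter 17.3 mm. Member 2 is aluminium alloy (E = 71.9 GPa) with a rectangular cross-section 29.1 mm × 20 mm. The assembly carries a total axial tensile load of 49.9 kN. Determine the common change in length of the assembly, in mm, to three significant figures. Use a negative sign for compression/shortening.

0.836 mm

A_1 = 235.1 mm².
A_2 = 582 mm².
Equal strain + equilibrium ⇒ each member carries load in proportion to AE: A₁E₁ = 25620000 N, A₂E₂ = 41850000 N, ΣAE = 67470000 N.
δ = PL/ΣAE = 49900·1130/67470000 = 0.8358 mm.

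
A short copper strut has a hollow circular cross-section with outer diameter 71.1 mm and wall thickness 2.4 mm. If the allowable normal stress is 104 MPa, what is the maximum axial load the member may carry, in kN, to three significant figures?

53.9 kN

A = 518 mm².
P_max = σ_allow · A = 104 · 518 = 53870 N = 53.87 kN.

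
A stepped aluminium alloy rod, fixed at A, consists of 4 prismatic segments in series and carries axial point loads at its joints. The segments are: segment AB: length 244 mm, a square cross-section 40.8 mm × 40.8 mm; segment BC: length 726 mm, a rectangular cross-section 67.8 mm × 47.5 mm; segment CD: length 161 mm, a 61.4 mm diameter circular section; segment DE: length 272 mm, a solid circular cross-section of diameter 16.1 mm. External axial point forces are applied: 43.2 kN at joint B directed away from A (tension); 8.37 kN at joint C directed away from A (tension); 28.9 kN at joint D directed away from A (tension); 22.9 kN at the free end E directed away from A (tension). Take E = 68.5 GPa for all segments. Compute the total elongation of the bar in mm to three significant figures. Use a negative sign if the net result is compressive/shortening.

0.907 mm

Internal axial forces (sectioning from the free end, tension +): N_DE = 22.9 kN, N_CD = 51.8 kN, N_BC = 60.17 kN, N_AB = 103.4 kN.
A_AB = 1665 mm².
A_BC = 3220 mm².
A_CD = 2961 mm².
A_DE = 203.6 mm².
δ_AB = 103400·244/(1665·68500) = 0.2212 mm
δ_BC = 60170·726/(3220·68500) = 0.198 mm
δ_CD = 51800·161/(2961·68500) = 0.04112 mm
δ_DE = 22900·272/(203.6·68500) = 0.4467 mm
δ = Σδ_i = 0.907 mm.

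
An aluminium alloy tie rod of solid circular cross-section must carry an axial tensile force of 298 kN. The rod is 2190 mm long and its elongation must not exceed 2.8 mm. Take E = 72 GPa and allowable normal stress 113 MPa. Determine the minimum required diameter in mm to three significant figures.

64.2 mm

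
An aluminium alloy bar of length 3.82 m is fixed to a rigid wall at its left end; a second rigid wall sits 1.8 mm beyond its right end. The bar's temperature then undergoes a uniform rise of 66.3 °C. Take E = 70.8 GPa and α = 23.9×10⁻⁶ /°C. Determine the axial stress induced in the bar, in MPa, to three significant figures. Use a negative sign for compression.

-78.8 MPa

Free thermal expansion αLΔT = 23.9e-6 · 3820 · 66.3 = 6.053 mm.
The walls engage after the gap closes; constrained expansion = 6.053 − 1.8 = 4.253 mm.
The walls impose strain ε = −(4.253)/3820 = -1.1134e-03; σ = Eε = 70800 · -1.1134e-03 = -78.83 MPa.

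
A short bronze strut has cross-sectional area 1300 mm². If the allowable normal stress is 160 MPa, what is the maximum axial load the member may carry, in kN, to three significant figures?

P_max = σ_allow · A = 160 · 1300 = 208000 N = 208 kN.

208 kN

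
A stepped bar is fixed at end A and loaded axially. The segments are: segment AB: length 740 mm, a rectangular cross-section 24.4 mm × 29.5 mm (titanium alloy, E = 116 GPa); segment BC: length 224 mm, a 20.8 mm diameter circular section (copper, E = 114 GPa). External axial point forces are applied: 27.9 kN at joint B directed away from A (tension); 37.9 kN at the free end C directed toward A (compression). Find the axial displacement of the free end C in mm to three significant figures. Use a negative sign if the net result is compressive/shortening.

-0.308 mm

Internal axial forces (sectioning from the free end, tension +): N_BC = -37.9 kN, N_AB = -10 kN.
A_AB = 719.8 mm².
A_BC = 339.8 mm².
δ_AB = -10000·740/(719.8·116000) = -0.08863 mm
δ_BC = -37900·224/(339.8·114000) = -0.2192 mm
δ = Σδ_i = -0.3078 mm.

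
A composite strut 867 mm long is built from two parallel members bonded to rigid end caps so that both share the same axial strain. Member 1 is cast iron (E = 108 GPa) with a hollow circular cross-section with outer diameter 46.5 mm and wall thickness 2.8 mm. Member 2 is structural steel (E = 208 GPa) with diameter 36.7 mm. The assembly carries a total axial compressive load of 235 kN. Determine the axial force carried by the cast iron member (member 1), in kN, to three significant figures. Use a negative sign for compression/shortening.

A_1 = 384.4 mm².
A_2 = 1058 mm².
Equal strain + equilibrium ⇒ each member carries load in proportion to AE: A₁E₁ = 41520000 N, A₂E₂ = 220000000 N, ΣAE = 261500000 N.
F₁ = P·A₁E₁/ΣAE = -235000·41520000/261500000 = -37300 N.

-37.3 kN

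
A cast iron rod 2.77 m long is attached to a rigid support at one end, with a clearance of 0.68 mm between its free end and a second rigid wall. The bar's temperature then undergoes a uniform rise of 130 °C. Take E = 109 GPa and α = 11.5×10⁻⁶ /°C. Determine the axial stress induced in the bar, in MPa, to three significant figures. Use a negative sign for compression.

-136 MPa

Free thermal expansion αLΔT = 11.5e-6 · 2770 · 130 = 4.141 mm.
The walls engage after the gap closes; constrained expansion = 4.141 − 0.68 = 3.461 mm.
The walls impose strain ε = −(3.461)/2770 = -1.2495e-03; σ = Eε = 109000 · -1.2495e-03 = -136.2 MPa.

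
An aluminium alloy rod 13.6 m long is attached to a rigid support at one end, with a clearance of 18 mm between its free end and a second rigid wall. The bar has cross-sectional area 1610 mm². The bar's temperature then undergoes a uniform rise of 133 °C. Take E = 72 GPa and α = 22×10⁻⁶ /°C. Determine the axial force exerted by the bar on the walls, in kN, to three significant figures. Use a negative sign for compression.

Free thermal expansion αLΔT = 22e-6 · 13600 · 133 = 39.79 mm.
The walls engage after the gap closes; constrained expansion = 39.79 − 18 = 21.79 mm.
The walls impose strain ε = −(21.79)/13600 = -1.6025e-03; σ = Eε = 72000 · -1.6025e-03 = -115.4 MPa.
Wall reaction R = σ·A = -115.4·1610 = -185800 N = -185.8 kN.

-186 kN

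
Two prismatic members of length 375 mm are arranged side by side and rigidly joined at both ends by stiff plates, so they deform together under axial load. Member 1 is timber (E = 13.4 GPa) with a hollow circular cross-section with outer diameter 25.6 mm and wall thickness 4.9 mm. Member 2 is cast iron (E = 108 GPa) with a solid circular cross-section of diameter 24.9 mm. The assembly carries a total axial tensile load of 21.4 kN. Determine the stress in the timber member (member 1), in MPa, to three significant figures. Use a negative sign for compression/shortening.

5.04 MPa

A_1 = 318.7 mm².
A_2 = 487 mm².
Equal strain + equilibrium ⇒ each member carries load in proportion to AE: A₁E₁ = 4270000 N, A₂E₂ = 52590000 N, ΣAE = 56860000 N.
σ₁ = P·E₁/ΣAE = 21400·13400/56860000 = 5.043 MPa.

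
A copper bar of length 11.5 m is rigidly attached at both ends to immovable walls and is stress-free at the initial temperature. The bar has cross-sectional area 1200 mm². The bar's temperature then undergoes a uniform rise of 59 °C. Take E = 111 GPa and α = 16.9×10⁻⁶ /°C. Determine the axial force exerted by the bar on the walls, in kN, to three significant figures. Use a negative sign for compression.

-133 kN

Free thermal expansion αLΔT = 16.9e-6 · 11500 · 59 = 11.47 mm.
The walls impose strain ε = −(11.47)/11500 = -9.9710e-04; σ = Eε = 111000 · -9.9710e-04 = -110.7 MPa.
Wall reaction R = σ·A = -110.7·1200 = -132800 N = -132.8 kN.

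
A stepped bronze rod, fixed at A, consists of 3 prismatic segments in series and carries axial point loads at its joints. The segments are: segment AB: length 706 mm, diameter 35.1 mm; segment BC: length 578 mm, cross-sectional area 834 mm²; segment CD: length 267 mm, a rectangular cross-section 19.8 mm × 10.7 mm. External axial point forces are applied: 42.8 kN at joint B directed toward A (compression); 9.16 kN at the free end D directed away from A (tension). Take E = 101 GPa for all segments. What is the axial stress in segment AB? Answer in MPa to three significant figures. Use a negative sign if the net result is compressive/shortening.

Internal axial forces (sectioning from the free end, tension +): N_CD = 9.16 kN, N_BC = 9.16 kN, N_AB = -33.64 kN.
A_AB = 967.6 mm².
σ_AB = N_AB/A_AB = -33640/967.6 = -34.77 MPa.

-34.8 MPa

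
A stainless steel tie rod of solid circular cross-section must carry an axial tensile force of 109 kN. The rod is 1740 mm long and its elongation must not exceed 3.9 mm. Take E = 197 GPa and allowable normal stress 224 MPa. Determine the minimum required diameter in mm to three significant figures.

Required area A ≥ P/σ_allow = 109000/224 = 486.6 mm².
For a solid circular section, d ≥ √(4A/π) = 24.89 mm.
Elongation limit: A ≥ PL/(Eδ_allow) = 109000·1740/(197000·3.9) = 246.9 mm² ⇒ d ≥ 17.73 mm.
The stress limit governs.

24.9 mm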